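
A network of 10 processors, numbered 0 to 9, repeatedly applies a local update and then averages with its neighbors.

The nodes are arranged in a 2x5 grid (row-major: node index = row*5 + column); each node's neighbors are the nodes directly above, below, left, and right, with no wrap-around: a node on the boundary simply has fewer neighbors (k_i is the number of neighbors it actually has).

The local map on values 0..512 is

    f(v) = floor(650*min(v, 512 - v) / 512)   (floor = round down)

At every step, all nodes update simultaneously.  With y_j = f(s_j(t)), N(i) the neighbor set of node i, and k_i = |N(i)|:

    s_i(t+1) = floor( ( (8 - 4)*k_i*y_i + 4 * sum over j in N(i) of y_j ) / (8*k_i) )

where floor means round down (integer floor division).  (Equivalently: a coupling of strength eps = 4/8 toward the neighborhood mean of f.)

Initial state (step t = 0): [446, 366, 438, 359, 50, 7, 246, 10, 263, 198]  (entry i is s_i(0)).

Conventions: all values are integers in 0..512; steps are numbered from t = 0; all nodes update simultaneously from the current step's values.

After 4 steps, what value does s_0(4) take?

Simulating step by step:
t=0: [446, 366, 438, 359, 50, 7, 246, 10, 263, 198]
t=1: [89, 173, 111, 175, 142, 102, 190, 126, 234, 220]
t=2: [143, 191, 170, 213, 215, 152, 205, 192, 258, 258]
t=3: [199, 230, 233, 269, 284, 206, 242, 254, 300, 309]
t=4: [264, 287, 301, 296, 285, 270, 299, 306, 282, 268]

Answer: s_0(4) = 264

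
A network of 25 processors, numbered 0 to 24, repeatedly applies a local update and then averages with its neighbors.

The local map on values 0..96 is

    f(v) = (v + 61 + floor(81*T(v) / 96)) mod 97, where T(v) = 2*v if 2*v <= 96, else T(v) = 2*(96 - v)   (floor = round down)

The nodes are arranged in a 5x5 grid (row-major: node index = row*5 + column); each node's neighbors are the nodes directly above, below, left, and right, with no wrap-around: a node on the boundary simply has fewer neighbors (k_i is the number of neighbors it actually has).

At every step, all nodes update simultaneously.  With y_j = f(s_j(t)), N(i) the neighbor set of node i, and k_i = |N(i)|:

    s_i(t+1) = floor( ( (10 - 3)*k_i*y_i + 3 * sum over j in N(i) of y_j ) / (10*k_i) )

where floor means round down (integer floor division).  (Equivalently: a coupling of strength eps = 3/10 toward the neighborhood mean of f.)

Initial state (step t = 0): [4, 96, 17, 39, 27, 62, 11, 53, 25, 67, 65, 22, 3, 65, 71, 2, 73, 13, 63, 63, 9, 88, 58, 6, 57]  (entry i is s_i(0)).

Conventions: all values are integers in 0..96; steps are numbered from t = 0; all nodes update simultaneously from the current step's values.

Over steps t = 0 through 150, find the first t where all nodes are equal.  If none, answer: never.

Simulating step by step:
t=0: [4, 96, 17, 39, 27, 62, 11, 53, 25, 67, 65, 22, 3, 65, 71, 2, 73, 13, 63, 63, 9, 88, 58, 6, 57]  (not all equal)
t=1: [71, 59, 28, 55, 47, 82, 82, 77, 45, 69, 73, 39, 69, 76, 78, 70, 71, 89, 82, 81, 79, 70, 83, 79, 84]  (not all equal)
t=2: [77, 78, 51, 82, 87, 70, 70, 71, 82, 79, 73, 70, 75, 73, 72, 76, 75, 66, 69, 69, 72, 75, 68, 70, 68]  (not all equal)
t=3: [73, 74, 84, 70, 67, 76, 76, 77, 70, 70, 75, 76, 74, 74, 75, 73, 74, 78, 77, 77, 75, 74, 78, 77, 78]  (not all equal)
t=4: [74, 74, 70, 76, 78, 73, 73, 73, 76, 76, 73, 73, 74, 74, 74, 74, 74, 72, 73, 73, 74, 74, 72, 72, 72]  (not all equal)
t=5: [75, 75, 76, 73, 72, 75, 75, 75, 73, 73, 75, 75, 75, 74, 74, 75, 75, 75, 75, 75, 75, 75, 75, 75, 75]  (not all equal)
t=6: [74, 73, 73, 74, 75, 74, 74, 74, 74, 75, 74, 74, 74, 74, 74, 74, 74, 74, 74, 74, 74, 74, 74, 74, 74]  (not all equal)
t=7: [75, 75, 75, 74, 74, 75, 75, 75, 74, 74, 75, 75, 75, 75, 74, 75, 75, 75, 75, 75, 75, 75, 75, 75, 75]  (not all equal)
t=8: [74, 74, 74, 74, 75, 74, 74, 74, 74, 75, 74, 74, 74, 74, 74, 74, 74, 74, 74, 74, 74, 74, 74, 74, 74]  (not all equal)
t=9: [75, 75, 75, 74, 74, 75, 75, 75, 74, 74, 75, 75, 75, 75, 74, 75, 75, 75, 75, 75, 75, 75, 75, 75, 75]  (not all equal)

Answer: never
Key observation: The state at step 7 reappears at step 9 — the system is in a cycle of period 2 from step 7 on.  No step 0..9 is synchronized, and the cycle repeats forever, so no step up to 150 (or ever) has all nodes equal.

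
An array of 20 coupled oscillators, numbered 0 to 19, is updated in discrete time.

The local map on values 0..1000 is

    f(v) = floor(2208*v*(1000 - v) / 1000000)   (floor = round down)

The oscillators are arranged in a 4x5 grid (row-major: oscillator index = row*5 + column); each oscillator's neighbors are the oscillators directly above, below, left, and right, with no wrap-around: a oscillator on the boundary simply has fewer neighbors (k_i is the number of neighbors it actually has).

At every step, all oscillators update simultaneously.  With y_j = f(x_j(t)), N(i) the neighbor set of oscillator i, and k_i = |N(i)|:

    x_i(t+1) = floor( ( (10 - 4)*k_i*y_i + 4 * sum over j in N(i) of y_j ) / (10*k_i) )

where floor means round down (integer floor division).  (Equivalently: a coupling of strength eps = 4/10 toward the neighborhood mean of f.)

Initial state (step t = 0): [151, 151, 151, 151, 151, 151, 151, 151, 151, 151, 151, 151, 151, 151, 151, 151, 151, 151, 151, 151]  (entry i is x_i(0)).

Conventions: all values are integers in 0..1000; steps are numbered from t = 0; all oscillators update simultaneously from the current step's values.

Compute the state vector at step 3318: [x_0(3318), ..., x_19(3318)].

Answer: [547, 547, 547, 547, 547, 547, 547, 547, 547, 547, 547, 547, 547, 547, 547, 547, 547, 547, 547, 547]
Key observation: The state at step 4, [547, 547, 547, 547, 547, 547, 547, 547, 547, 547, 547, 547, 547, 547, 547, 547, 547, 547, 547, 547], reappears at step 5: the system is in a cycle of period 1 from step 4 on.  Therefore the state at step 3318 equals the state at step 4 + ((3318 - 4) mod 1) = 4, which is [547, 547, 547, 547, 547, 547, 547, 547, 547, 547, 547, 547, 547, 547, 547, 547, 547, 547, 547, 547].

Derivation:
t=0: [151, 151, 151, 151, 151, 151, 151, 151, 151, 151, 151, 151, 151, 151, 151, 151, 151, 151, 151, 151]
t=1: [283, 283, 283, 283, 283, 283, 283, 283, 283, 283, 283, 283, 283, 283, 283, 283, 283, 283, 283, 283]
t=2: [448, 448, 448, 448, 448, 448, 448, 448, 448, 448, 448, 448, 448, 448, 448, 448, 448, 448, 448, 448]
t=3: [546, 546, 546, 546, 546, 546, 546, 546, 546, 546, 546, 546, 546, 546, 546, 546, 546, 546, 546, 546]
t=4: [547, 547, 547, 547, 547, 547, 547, 547, 547, 547, 547, 547, 547, 547, 547, 547, 547, 547, 547, 547]
t=5: [547, 547, 547, 547, 547, 547, 547, 547, 547, 547, 547, 547, 547, 547, 547, 547, 547, 547, 547, 547]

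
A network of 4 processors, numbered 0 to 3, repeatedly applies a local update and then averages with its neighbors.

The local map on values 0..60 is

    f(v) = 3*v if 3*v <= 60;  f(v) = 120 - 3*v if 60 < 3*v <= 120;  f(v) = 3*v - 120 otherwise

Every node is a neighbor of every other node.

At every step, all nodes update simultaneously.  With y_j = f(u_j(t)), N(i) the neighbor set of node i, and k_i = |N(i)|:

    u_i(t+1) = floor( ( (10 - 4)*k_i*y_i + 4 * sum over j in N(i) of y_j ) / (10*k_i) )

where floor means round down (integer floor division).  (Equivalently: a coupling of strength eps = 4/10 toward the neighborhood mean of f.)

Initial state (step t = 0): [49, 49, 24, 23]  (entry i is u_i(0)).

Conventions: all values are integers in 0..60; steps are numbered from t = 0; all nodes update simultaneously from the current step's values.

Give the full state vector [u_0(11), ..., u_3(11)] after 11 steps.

Simulating step by step:
t=0: [49, 49, 24, 23]
t=1: [33, 33, 42, 44]
t=2: [17, 17, 10, 13]
t=3: [46, 46, 36, 41]
t=4: [15, 15, 12, 8]
t=5: [41, 41, 36, 31]
t=6: [7, 7, 11, 18]
t=7: [27, 27, 32, 42]
t=8: [32, 32, 25, 17]
t=9: [30, 30, 40, 43]
t=10: [23, 23, 9, 13]
t=11: [46, 46, 35, 40]

Answer: [46, 46, 35, 40]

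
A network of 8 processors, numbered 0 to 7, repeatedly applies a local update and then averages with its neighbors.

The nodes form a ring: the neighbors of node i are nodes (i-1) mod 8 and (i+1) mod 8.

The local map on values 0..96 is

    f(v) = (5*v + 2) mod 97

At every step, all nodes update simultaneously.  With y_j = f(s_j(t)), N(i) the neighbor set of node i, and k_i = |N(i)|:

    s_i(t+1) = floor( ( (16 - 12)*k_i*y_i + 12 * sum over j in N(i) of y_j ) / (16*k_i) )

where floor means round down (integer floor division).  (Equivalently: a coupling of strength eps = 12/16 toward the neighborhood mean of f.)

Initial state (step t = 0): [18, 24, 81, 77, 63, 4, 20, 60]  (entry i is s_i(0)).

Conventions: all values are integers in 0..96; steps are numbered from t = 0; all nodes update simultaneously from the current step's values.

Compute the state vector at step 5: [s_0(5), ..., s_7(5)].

Simulating step by step:
t=0: [18, 24, 81, 77, 63, 4, 20, 60]
t=1: [36, 47, 50, 40, 50, 17, 13, 39]
t=2: [38, 64, 33, 45, 50, 68, 50, 57]
t=3: [70, 69, 41, 56, 46, 56, 68, 80]
t=4: [41, 41, 57, 41, 75, 55, 51, 45]
t=5: [20, 43, 33, 70, 57, 76, 59, 36]

Answer: [20, 43, 33, 70, 57, 76, 59, 36]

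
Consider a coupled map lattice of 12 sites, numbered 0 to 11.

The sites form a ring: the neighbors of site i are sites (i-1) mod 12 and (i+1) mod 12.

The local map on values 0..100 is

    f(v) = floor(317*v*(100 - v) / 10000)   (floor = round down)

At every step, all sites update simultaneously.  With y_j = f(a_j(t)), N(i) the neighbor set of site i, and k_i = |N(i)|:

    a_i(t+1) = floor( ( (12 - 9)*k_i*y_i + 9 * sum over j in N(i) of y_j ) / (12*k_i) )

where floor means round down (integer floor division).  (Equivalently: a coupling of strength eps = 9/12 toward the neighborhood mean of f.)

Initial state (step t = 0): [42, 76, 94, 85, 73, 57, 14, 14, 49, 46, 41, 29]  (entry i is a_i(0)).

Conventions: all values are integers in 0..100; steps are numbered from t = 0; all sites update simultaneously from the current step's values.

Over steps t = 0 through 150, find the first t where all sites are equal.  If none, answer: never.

Answer: 20
Key observation: Synchronization is absorbing here: once all sites are equal they stay equal, and step 20 is the first all-equal step.

Derivation:
t=0: [42, 76, 94, 85, 73, 57, 14, 14, 49, 46, 41, 29]  (not all equal)
t=1: [65, 49, 40, 39, 59, 56, 52, 53, 63, 77, 72, 73]  (not all equal)
t=2: [70, 75, 76, 75, 76, 77, 78, 76, 68, 65, 60, 66]  (not all equal)
t=3: [65, 60, 58, 57, 57, 55, 55, 60, 65, 72, 72, 71]  (not all equal)
t=4: [70, 74, 76, 77, 77, 77, 77, 75, 70, 66, 63, 66]  (not all equal)
t=5: [65, 61, 57, 56, 56, 56, 57, 60, 65, 69, 71, 69]  (not all equal)
t=6: [71, 74, 76, 77, 78, 77, 77, 74, 71, 68, 66, 68]  (not all equal)
t=7: [64, 60, 57, 55, 55, 55, 57, 60, 64, 68, 68, 68]  (not all equal)
t=8: [72, 75, 77, 77, 78, 77, 77, 75, 72, 69, 68, 69]  (not all equal)
t=9: [63, 59, 57, 55, 55, 55, 57, 59, 63, 65, 67, 65]  (not all equal)
t=10: [73, 75, 77, 77, 78, 77, 77, 75, 73, 71, 71, 71]  (not all equal)
t=11: [62, 59, 57, 55, 55, 55, 57, 59, 62, 63, 65, 63]  (not all equal)
t=12: [74, 75, 77, 77, 78, 77, 77, 75, 74, 73, 72, 73]  (not all equal)
t=13: [60, 58, 57, 55, 55, 55, 57, 58, 60, 61, 62, 61]  (not all equal)
t=14: [76, 76, 77, 77, 78, 77, 77, 76, 76, 75, 74, 75]  (not all equal)
t=15: [57, 56, 56, 55, 55, 55, 56, 56, 57, 58, 59, 58]  (not all equal)
t=16: [77, 77, 78, 78, 78, 78, 78, 77, 77, 76, 76, 76]  (not all equal)
t=17: [56, 55, 54, 54, 54, 54, 54, 55, 56, 56, 57, 56]  (not all equal)
t=18: [78, 78, 78, 78, 78, 78, 78, 78, 78, 77, 77, 77]  (not all equal)
t=19: [54, 54, 54, 54, 54, 54, 54, 54, 54, 55, 56, 55]  (not all equal)
t=20: [78, 78, 78, 78, 78, 78, 78, 78, 78, 78, 78, 78]  (all equal)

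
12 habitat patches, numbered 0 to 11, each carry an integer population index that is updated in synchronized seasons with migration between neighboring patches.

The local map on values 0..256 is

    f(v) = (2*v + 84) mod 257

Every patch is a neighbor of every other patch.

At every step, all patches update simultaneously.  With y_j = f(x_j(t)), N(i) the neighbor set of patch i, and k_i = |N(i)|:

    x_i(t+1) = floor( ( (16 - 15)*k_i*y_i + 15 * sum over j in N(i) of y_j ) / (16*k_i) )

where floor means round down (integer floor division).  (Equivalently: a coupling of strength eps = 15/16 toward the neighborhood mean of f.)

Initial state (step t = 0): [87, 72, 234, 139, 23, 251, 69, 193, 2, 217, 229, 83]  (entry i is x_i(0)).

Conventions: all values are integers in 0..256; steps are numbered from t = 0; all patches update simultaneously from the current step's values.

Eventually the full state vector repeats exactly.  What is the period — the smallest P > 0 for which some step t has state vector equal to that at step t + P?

Simulating step by step:
t=0: [87, 72, 234, 139, 23, 251, 69, 193, 2, 217, 229, 83]
t=1: [117, 112, 116, 115, 114, 115, 112, 112, 115, 117, 116, 111]
t=2: [55, 55, 55, 55, 55, 55, 55, 55, 55, 55, 55, 55]
t=3: [194, 194, 194, 194, 194, 194, 194, 194, 194, 194, 194, 194]
t=4: [215, 215, 215, 215, 215, 215, 215, 215, 215, 215, 215, 215]
t=5: [0, 0, 0, 0, 0, 0, 0, 0, 0, 0, 0, 0]
t=6: [84, 84, 84, 84, 84, 84, 84, 84, 84, 84, 84, 84]
t=7: [252, 252, 252, 252, 252, 252, 252, 252, 252, 252, 252, 252]
t=8: [74, 74, 74, 74, 74, 74, 74, 74, 74, 74, 74, 74]
t=9: [232, 232, 232, 232, 232, 232, 232, 232, 232, 232, 232, 232]
t=10: [34, 34, 34, 34, 34, 34, 34, 34, 34, 34, 34, 34]
t=11: [152, 152, 152, 152, 152, 152, 152, 152, 152, 152, 152, 152]
t=12: [131, 131, 131, 131, 131, 131, 131, 131, 131, 131, 131, 131]
t=13: [89, 89, 89, 89, 89, 89, 89, 89, 89, 89, 89, 89]
t=14: [5, 5, 5, 5, 5, 5, 5, 5, 5, 5, 5, 5]
t=15: [94, 94, 94, 94, 94, 94, 94, 94, 94, 94, 94, 94]
t=16: [15, 15, 15, 15, 15, 15, 15, 15, 15, 15, 15, 15]
t=17: [114, 114, 114, 114, 114, 114, 114, 114, 114, 114, 114, 114]
t=18: [55, 55, 55, 55, 55, 55, 55, 55, 55, 55, 55, 55]

Answer: 16
Key observation: The state at step 2, [55, 55, 55, 55, 55, 55, 55, 55, 55, 55, 55, 55], reappears at step 18 — and no state repeats earlier — so the cycle the system enters has period 16.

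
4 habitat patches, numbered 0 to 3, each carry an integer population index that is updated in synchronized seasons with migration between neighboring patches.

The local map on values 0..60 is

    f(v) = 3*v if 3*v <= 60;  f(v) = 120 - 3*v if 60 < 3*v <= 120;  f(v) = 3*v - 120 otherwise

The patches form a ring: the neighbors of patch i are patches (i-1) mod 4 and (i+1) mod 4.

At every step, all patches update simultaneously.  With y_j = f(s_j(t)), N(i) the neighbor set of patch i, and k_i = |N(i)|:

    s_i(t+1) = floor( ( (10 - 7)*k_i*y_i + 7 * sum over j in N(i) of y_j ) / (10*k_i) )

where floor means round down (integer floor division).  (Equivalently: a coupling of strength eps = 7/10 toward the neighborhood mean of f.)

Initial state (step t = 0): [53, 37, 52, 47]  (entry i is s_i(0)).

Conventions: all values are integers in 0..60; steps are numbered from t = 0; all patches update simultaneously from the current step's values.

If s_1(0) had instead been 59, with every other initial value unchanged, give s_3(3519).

Answer: s_3(3519) = 36
Key observation: The state at step 32, [12, 12, 12, 12], reappears at step 34: the system is in a cycle of period 2 from step 32 on.  Therefore the state at step 3519 equals the state at step 32 + ((3519 - 32) mod 2) = 33, which is [36, 36, 36, 36].

Derivation:
t=0: [53, 59, 52, 47]
t=1: [39, 43, 38, 32]
t=2: [12, 5, 13, 10]
t=3: [26, 30, 27, 35]
t=4: [28, 37, 27, 32]
t=5: [22, 28, 23, 33]
t=6: [36, 47, 35, 43]
t=7: [14, 15, 15, 12]
t=8: [40, 43, 41, 41]
t=9: [4, 3, 5, 1]
t=10: [7, 12, 8, 10]
t=11: [29, 26, 30, 24]
t=12: [41, 34, 40, 36]
t=13: [11, 6, 10, 4]
t=14: [20, 27, 19, 25]
t=15: [47, 52, 46, 54]
t=16: [33, 24, 32, 26]
t=17: [37, 30, 38, 28]
t=18: [25, 14, 24, 16]
t=19: [45, 45, 45, 46]
t=20: [16, 15, 16, 15]
t=21: [45, 47, 45, 47]
t=22: [19, 16, 19, 16]
t=23: [50, 54, 50, 54]
t=24: [38, 33, 38, 33]
t=25: [16, 10, 16, 10]
t=26: [35, 42, 35, 42]
t=27: [8, 12, 8, 12]
t=28: [32, 27, 32, 27]
t=29: [34, 28, 34, 28]
t=30: [30, 23, 30, 23]
t=31: [44, 36, 44, 36]
t=32: [12, 12, 12, 12]
t=33: [36, 36, 36, 36]
t=34: [12, 12, 12, 12]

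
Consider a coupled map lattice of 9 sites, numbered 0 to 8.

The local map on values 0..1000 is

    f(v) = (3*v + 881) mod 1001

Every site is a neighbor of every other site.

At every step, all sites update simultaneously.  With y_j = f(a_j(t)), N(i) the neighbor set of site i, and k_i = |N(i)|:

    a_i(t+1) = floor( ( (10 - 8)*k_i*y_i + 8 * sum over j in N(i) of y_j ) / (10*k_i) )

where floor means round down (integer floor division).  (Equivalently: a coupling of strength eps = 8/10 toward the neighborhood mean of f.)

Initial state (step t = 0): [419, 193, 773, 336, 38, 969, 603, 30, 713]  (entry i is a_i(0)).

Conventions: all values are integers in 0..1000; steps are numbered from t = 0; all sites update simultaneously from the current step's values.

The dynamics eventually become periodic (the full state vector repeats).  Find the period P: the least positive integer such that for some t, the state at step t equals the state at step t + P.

Answer: 6
Key observation: The state at step 5, [335, 335, 335, 335, 335, 335, 335, 335, 335], reappears at step 11 — and no state repeats earlier — so the cycle the system enters has period 6.

Derivation:
t=0: [419, 193, 773, 336, 38, 969, 603, 30, 713]
t=1: [527, 559, 533, 602, 613, 592, 582, 610, 515]
t=2: [577, 586, 578, 599, 602, 596, 593, 601, 573]
t=3: [643, 646, 643, 650, 651, 649, 648, 650, 642]
t=4: [818, 819, 818, 820, 820, 820, 820, 820, 818]
t=5: [335, 335, 335, 335, 335, 335, 335, 335, 335]
t=6: [885, 885, 885, 885, 885, 885, 885, 885, 885]
t=7: [533, 533, 533, 533, 533, 533, 533, 533, 533]
t=8: [478, 478, 478, 478, 478, 478, 478, 478, 478]
t=9: [313, 313, 313, 313, 313, 313, 313, 313, 313]
t=10: [819, 819, 819, 819, 819, 819, 819, 819, 819]
t=11: [335, 335, 335, 335, 335, 335, 335, 335, 335]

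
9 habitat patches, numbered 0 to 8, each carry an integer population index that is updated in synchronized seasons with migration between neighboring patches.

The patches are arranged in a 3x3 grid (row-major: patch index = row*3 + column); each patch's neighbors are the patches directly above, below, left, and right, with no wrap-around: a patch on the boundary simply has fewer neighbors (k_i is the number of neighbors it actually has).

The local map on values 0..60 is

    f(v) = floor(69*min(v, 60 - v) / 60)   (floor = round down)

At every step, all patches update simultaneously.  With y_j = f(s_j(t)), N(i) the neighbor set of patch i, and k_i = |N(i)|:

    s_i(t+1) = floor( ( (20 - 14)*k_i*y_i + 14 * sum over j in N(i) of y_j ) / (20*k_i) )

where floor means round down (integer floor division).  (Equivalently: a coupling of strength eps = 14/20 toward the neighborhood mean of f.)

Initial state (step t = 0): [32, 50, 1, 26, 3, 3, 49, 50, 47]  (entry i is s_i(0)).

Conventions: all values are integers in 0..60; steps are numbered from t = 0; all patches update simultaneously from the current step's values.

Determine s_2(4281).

Answer: s_2(4281) = 33
Key observation: The state at step 12, [32, 31, 31, 32, 31, 31, 32, 31, 31], reappears at step 14: the system is in a cycle of period 2 from step 12 on.  Therefore the state at step 4281 equals the state at step 12 + ((4281 - 12) mod 2) = 13, which is [32, 32, 33, 32, 32, 33, 32, 32, 33].

Derivation:
t=0: [32, 50, 1, 26, 3, 3, 49, 50, 47]
t=1: [23, 11, 5, 19, 10, 5, 17, 10, 9]
t=2: [19, 13, 7, 19, 11, 7, 16, 12, 8]
t=3: [18, 13, 10, 18, 13, 9, 17, 13, 10]
t=4: [17, 14, 11, 18, 14, 11, 17, 14, 11]
t=5: [18, 15, 13, 18, 16, 12, 18, 15, 13]
t=6: [18, 17, 14, 19, 17, 14, 18, 17, 14]
t=7: [20, 18, 17, 20, 18, 16, 20, 18, 17]
t=8: [21, 20, 19, 22, 20, 18, 21, 20, 19]
t=9: [24, 22, 21, 24, 22, 21, 24, 22, 21]
t=10: [26, 25, 24, 26, 25, 24, 26, 25, 24]
t=11: [28, 28, 27, 28, 28, 27, 28, 28, 27]
t=12: [32, 31, 31, 32, 31, 31, 32, 31, 31]
t=13: [32, 32, 33, 32, 32, 33, 32, 32, 33]
t=14: [32, 31, 31, 32, 31, 31, 32, 31, 31]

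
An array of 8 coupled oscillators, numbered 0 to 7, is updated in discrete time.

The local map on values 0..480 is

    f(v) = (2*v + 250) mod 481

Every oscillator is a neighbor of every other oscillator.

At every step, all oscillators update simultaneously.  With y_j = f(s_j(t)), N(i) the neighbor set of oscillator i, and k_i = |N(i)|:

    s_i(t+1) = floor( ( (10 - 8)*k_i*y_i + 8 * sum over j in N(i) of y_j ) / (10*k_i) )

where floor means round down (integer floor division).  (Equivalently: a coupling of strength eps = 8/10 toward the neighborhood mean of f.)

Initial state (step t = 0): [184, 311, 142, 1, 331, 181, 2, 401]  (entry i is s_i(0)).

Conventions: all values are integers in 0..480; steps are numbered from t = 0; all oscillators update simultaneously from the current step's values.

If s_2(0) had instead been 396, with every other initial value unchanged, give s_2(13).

Answer: s_2(13) = 327
Key observation: This trace re-runs the system from the modified initial state.

Derivation:
t=0: [184, 311, 396, 1, 331, 181, 2, 401]
t=1: [213, 235, 208, 223, 238, 213, 223, 209]
t=2: [208, 212, 207, 209, 212, 208, 209, 207]
t=3: [186, 187, 186, 187, 187, 186, 187, 186]
t=4: [141, 142, 141, 142, 142, 141, 142, 141]
t=5: [51, 52, 51, 52, 52, 51, 52, 51]
t=6: [352, 353, 352, 353, 353, 352, 353, 352]
t=7: [473, 474, 473, 474, 474, 473, 474, 473]
t=8: [234, 235, 234, 235, 235, 234, 235, 234]
t=9: [237, 238, 237, 238, 238, 237, 238, 237]
t=10: [243, 244, 243, 244, 244, 243, 244, 243]
t=11: [255, 256, 255, 256, 256, 255, 256, 255]
t=12: [279, 280, 279, 280, 280, 279, 280, 279]
t=13: [327, 328, 327, 328, 328, 327, 328, 327]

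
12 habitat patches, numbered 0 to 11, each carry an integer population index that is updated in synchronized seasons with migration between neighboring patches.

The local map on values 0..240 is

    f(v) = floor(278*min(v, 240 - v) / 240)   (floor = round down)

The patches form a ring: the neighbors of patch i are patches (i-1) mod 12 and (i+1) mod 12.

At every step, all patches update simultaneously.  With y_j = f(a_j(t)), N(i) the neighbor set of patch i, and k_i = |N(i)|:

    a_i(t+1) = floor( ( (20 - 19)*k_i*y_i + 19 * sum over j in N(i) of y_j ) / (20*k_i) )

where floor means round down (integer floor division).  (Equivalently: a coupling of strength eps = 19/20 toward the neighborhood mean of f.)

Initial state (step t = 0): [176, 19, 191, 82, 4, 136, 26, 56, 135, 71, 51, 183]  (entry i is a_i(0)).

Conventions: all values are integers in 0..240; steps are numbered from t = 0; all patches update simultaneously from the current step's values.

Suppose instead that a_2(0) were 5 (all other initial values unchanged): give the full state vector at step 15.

Simulating step by step:
t=0: [176, 19, 5, 82, 4, 136, 26, 56, 135, 71, 51, 183]
t=1: [45, 38, 55, 8, 101, 22, 88, 74, 75, 89, 73, 66]
t=2: [59, 56, 28, 85, 21, 104, 57, 93, 93, 85, 89, 68]
t=3: [70, 50, 78, 31, 104, 48, 111, 87, 102, 104, 88, 85]
t=4: [77, 84, 48, 101, 48, 120, 80, 121, 110, 110, 108, 91]
t=5: [100, 73, 103, 58, 123, 76, 135, 110, 131, 126, 116, 106]
t=6: [103, 115, 77, 124, 80, 126, 108, 123, 129, 130, 127, 124]
t=7: [132, 105, 131, 92, 130, 109, 133, 126, 130, 128, 130, 124]
t=8: [127, 125, 114, 125, 116, 125, 128, 125, 130, 127, 131, 126]
t=9: [132, 131, 132, 133, 133, 131, 132, 128, 131, 126, 130, 128]
t=10: [127, 125, 124, 123, 124, 124, 127, 125, 130, 126, 130, 126]
t=11: [132, 132, 134, 134, 134, 132, 133, 128, 132, 127, 131, 128]
t=12: [126, 123, 123, 122, 123, 122, 126, 124, 129, 125, 129, 125]
t=13: [133, 133, 135, 135, 135, 133, 134, 130, 133, 128, 132, 130]
t=14: [124, 122, 121, 121, 121, 121, 124, 122, 127, 124, 127, 124]
t=15: [134, 135, 136, 137, 137, 135, 136, 132, 134, 130, 133, 132]

Answer: [134, 135, 136, 137, 137, 135, 136, 132, 134, 130, 133, 132]
Key observation: This trace re-runs the system from the modified initial state.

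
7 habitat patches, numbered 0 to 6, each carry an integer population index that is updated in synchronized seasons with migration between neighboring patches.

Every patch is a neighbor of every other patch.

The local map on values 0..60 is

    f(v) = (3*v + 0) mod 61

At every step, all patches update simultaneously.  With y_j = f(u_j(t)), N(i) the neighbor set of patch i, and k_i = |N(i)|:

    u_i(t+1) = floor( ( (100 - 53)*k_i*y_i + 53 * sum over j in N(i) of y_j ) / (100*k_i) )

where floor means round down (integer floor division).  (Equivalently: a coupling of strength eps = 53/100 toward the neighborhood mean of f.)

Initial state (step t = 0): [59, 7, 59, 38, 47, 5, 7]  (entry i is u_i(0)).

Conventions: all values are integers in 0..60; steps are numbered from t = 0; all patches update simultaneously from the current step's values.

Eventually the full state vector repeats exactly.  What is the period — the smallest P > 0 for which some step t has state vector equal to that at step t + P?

Answer: 10
Key observation: The state at step 17, [39, 39, 39, 39, 39, 39, 39], reappears at step 27 — and no state repeats earlier — so the cycle the system enters has period 10.

Derivation:
t=0: [59, 7, 59, 38, 47, 5, 7]
t=1: [42, 29, 42, 41, 28, 26, 29]
t=2: [10, 18, 10, 9, 17, 15, 18]
t=3: [37, 46, 37, 36, 45, 42, 46]
t=4: [36, 23, 36, 35, 22, 18, 23]
t=5: [36, 21, 36, 35, 20, 39, 21]
t=6: [40, 23, 40, 39, 45, 44, 23]
t=7: [41, 21, 41, 40, 23, 22, 21]
t=8: [7, 7, 7, 29, 9, 8, 7]
t=9: [22, 22, 22, 24, 24, 23, 22]
t=10: [6, 6, 6, 8, 8, 7, 6]
t=11: [19, 19, 19, 21, 21, 20, 19]
t=12: [47, 47, 47, 26, 26, 48, 47]
t=13: [18, 18, 18, 18, 18, 20, 18]
t=14: [54, 54, 54, 54, 54, 56, 54]
t=15: [40, 40, 40, 40, 40, 42, 40]
t=16: [54, 54, 54, 54, 54, 33, 54]
t=17: [39, 39, 39, 39, 39, 39, 39]
t=18: [56, 56, 56, 56, 56, 56, 56]
t=19: [46, 46, 46, 46, 46, 46, 46]
t=20: [16, 16, 16, 16, 16, 16, 16]
t=21: [48, 48, 48, 48, 48, 48, 48]
t=22: [22, 22, 22, 22, 22, 22, 22]
t=23: [5, 5, 5, 5, 5, 5, 5]
t=24: [15, 15, 15, 15, 15, 15, 15]
t=25: [45, 45, 45, 45, 45, 45, 45]
t=26: [13, 13, 13, 13, 13, 13, 13]
t=27: [39, 39, 39, 39, 39, 39, 39]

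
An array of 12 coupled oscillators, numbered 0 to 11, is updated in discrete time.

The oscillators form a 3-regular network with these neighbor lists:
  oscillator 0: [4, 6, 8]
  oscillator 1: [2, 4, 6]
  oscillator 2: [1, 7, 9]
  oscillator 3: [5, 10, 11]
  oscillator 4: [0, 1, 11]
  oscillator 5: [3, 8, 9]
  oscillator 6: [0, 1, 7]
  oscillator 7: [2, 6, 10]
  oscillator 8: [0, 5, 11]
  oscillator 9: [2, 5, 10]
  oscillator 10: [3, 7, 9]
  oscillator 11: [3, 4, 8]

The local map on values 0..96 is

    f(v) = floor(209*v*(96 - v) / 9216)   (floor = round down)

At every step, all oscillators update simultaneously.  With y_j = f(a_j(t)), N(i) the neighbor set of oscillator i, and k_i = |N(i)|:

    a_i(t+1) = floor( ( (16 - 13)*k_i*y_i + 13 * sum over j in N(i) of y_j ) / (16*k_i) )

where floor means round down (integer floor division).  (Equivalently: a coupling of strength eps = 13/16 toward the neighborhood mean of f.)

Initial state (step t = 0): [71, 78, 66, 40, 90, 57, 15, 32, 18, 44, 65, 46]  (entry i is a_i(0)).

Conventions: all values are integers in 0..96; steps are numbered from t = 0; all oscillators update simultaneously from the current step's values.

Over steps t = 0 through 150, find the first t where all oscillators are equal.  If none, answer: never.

Answer: never
Key observation: The state at step 3 reappears at step 5 — the system is in a cycle of period 2 from step 3 on.  No step 0..5 is synchronized, and the cycle repeats forever, so no step up to 150 (or ever) has all oscillators equal.

Derivation:
t=0: [71, 78, 66, 40, 90, 57, 15, 32, 18, 44, 65, 46]  (not all equal)
t=1: [26, 28, 42, 49, 35, 45, 36, 40, 44, 47, 48, 34]  (not all equal)
t=2: [47, 47, 48, 50, 44, 51, 45, 50, 47, 51, 51, 49]  (not all equal)
t=3: [51, 51, 52, 52, 51, 52, 52, 52, 52, 52, 52, 51]  (not all equal)
t=4: [51, 51, 51, 51, 52, 51, 51, 51, 51, 51, 51, 51]  (not all equal)
t=5: [51, 51, 52, 52, 51, 52, 52, 52, 52, 52, 52, 51]  (not all equal)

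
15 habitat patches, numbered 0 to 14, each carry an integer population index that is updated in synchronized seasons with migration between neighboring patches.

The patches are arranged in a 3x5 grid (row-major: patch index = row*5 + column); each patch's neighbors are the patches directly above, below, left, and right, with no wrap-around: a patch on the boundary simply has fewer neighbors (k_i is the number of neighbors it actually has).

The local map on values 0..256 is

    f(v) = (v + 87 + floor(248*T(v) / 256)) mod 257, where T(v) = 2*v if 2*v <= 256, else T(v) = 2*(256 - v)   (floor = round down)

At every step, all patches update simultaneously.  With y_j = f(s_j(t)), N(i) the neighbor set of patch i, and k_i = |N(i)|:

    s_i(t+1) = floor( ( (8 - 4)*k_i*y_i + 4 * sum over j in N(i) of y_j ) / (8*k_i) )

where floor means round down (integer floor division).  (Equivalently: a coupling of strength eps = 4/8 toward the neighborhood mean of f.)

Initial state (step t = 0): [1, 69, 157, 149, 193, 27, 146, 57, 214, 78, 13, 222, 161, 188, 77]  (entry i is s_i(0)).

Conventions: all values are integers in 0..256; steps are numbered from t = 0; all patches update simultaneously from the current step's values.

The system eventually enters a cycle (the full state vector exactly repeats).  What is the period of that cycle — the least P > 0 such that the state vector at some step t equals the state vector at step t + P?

Answer: 2
Key observation: The state at step 21, [170, 169, 169, 168, 168, 170, 169, 169, 168, 168, 170, 169, 169, 168, 168], reappears at step 23 — and no state repeats earlier — so the cycle the system enters has period 2.

Derivation:
t=0: [1, 69, 157, 149, 193, 27, 146, 57, 214, 78, 13, 222, 161, 188, 77]
t=1: [94, 92, 167, 167, 133, 150, 165, 210, 143, 83, 133, 140, 174, 133, 80]
t=2: [124, 124, 150, 178, 161, 172, 161, 151, 167, 112, 195, 186, 168, 170, 101]
t=3: [186, 189, 182, 167, 167, 167, 174, 179, 168, 157, 150, 156, 167, 160, 144]
t=4: [154, 152, 156, 166, 171, 167, 162, 160, 169, 177, 179, 175, 170, 176, 184]
t=5: [178, 180, 177, 170, 165, 170, 173, 173, 166, 160, 161, 163, 166, 161, 156]
t=6: [160, 158, 161, 166, 171, 165, 163, 164, 170, 174, 172, 171, 170, 174, 177]
t=7: [175, 175, 174, 169, 165, 171, 172, 171, 166, 162, 166, 166, 166, 163, 161]
t=8: [162, 161, 163, 167, 170, 165, 164, 165, 169, 173, 168, 169, 169, 172, 174]
t=9: [173, 174, 172, 168, 166, 171, 171, 170, 166, 164, 168, 168, 167, 164, 162]
t=10: [163, 163, 164, 168, 170, 165, 165, 166, 169, 171, 167, 167, 168, 171, 173]
t=11: [172, 172, 171, 168, 166, 171, 170, 169, 167, 165, 169, 169, 168, 165, 164]
t=12: [164, 164, 165, 168, 169, 165, 165, 167, 169, 170, 166, 167, 168, 170, 171]
t=13: [171, 171, 170, 168, 167, 171, 170, 169, 167, 166, 170, 169, 168, 166, 165]
t=14: [165, 165, 166, 168, 169, 165, 166, 167, 168, 169, 166, 166, 168, 169, 170]
t=15: [171, 170, 169, 168, 167, 170, 170, 169, 167, 167, 170, 169, 168, 167, 166]
t=16: [165, 166, 167, 168, 168, 165, 166, 167, 168, 169, 166, 166, 167, 169, 169]
t=17: [170, 170, 169, 168, 167, 170, 170, 169, 167, 167, 170, 169, 168, 167, 167]
t=18: [166, 166, 167, 168, 168, 166, 166, 167, 168, 169, 166, 166, 167, 168, 169]
t=19: [170, 169, 169, 168, 167, 170, 169, 169, 168, 167, 170, 169, 169, 168, 167]
t=20: [166, 166, 167, 168, 168, 166, 166, 167, 168, 168, 166, 166, 167, 168, 168]
t=21: [170, 169, 169, 168, 168, 170, 169, 169, 168, 168, 170, 169, 169, 168, 168]
t=22: [166, 166, 167, 167, 168, 166, 166, 167, 167, 168, 166, 166, 167, 167, 168]
t=23: [170, 169, 169, 168, 168, 170, 169, 169, 168, 168, 170, 169, 169, 168, 168]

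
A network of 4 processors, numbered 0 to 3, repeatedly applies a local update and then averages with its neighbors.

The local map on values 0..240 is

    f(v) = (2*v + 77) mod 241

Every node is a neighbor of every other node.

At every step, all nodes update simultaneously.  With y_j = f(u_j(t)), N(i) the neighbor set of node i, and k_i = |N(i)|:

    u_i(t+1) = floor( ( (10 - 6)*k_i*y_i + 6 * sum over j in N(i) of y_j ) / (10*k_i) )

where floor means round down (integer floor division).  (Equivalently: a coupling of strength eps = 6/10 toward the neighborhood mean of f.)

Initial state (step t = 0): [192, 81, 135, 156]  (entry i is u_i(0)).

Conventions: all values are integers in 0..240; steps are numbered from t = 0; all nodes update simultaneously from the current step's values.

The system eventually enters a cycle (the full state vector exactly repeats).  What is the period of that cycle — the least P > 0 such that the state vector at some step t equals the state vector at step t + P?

Simulating step by step:
t=0: [192, 81, 135, 156]
t=1: [186, 190, 163, 172]
t=2: [194, 196, 185, 189]
t=3: [219, 220, 215, 217]
t=4: [31, 31, 29, 30]
t=5: [137, 137, 137, 137]
t=6: [110, 110, 110, 110]
t=7: [56, 56, 56, 56]
t=8: [189, 189, 189, 189]
t=9: [214, 214, 214, 214]
t=10: [23, 23, 23, 23]
t=11: [123, 123, 123, 123]
t=12: [82, 82, 82, 82]
t=13: [0, 0, 0, 0]
t=14: [77, 77, 77, 77]
t=15: [231, 231, 231, 231]
t=16: [57, 57, 57, 57]
t=17: [191, 191, 191, 191]
t=18: [218, 218, 218, 218]
t=19: [31, 31, 31, 31]
t=20: [139, 139, 139, 139]
t=21: [114, 114, 114, 114]
t=22: [64, 64, 64, 64]
t=23: [205, 205, 205, 205]
t=24: [5, 5, 5, 5]
t=25: [87, 87, 87, 87]
t=26: [10, 10, 10, 10]
t=27: [97, 97, 97, 97]
t=28: [30, 30, 30, 30]
t=29: [137, 137, 137, 137]

Answer: 24
Key observation: The state at step 5, [137, 137, 137, 137], reappears at step 29 — and no state repeats earlier — so the cycle the system enters has period 24.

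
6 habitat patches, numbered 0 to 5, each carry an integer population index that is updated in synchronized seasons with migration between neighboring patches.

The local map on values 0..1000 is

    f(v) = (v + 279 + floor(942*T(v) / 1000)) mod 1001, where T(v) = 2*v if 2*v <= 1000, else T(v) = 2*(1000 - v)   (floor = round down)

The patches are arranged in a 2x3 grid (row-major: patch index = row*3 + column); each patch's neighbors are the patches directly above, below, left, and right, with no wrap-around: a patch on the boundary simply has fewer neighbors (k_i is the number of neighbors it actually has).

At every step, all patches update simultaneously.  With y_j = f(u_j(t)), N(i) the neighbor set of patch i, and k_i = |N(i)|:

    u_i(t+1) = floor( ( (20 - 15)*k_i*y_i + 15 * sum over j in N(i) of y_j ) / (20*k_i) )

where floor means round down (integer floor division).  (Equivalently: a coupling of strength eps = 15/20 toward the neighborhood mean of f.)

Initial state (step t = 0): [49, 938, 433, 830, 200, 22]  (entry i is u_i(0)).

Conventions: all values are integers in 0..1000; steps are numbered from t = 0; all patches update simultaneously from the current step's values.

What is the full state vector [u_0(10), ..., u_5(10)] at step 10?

Simulating step by step:
t=0: [49, 938, 433, 830, 200, 22]
t=1: [390, 533, 384, 585, 489, 603]
t=2: [600, 541, 590, 569, 662, 559]
t=3: [661, 632, 666, 617, 646, 622]
t=4: [601, 585, 598, 591, 605, 589]
t=5: [638, 633, 640, 631, 637, 632]
t=6: [601, 598, 600, 599, 601, 598]
t=7: [631, 631, 632, 630, 632, 631]
t=8: [604, 603, 603, 603, 604, 603]
t=9: [628, 628, 628, 628, 628, 628]
t=10: [606, 606, 606, 606, 606, 606]

Answer: [606, 606, 606, 606, 606, 606]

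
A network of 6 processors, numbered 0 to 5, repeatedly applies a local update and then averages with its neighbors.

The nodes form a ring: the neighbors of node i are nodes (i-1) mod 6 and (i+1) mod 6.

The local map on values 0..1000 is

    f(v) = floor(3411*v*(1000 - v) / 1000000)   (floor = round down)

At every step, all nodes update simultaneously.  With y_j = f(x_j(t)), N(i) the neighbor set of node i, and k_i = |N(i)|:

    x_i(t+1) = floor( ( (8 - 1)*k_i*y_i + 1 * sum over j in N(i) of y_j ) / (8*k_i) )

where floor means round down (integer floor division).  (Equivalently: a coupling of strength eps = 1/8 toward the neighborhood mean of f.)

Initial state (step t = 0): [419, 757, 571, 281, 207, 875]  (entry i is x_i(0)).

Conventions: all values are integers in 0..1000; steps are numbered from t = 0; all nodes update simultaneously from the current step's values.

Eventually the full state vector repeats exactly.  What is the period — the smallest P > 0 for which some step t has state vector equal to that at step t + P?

Simulating step by step:
t=0: [419, 757, 571, 281, 207, 875]
t=1: [788, 652, 812, 690, 555, 413]
t=2: [597, 744, 548, 723, 833, 810]
t=3: [790, 671, 821, 680, 490, 539]
t=4: [594, 725, 531, 733, 844, 829]
t=5: [791, 699, 827, 664, 464, 502]
t=6: [590, 693, 519, 749, 842, 833]
t=7: [796, 739, 830, 642, 466, 494]
t=8: [578, 639, 510, 768, 844, 833]
t=9: [805, 792, 832, 612, 460, 494]
t=10: [556, 554, 502, 790, 844, 831]
t=11: [819, 842, 833, 575, 458, 499]
t=12: [523, 457, 495, 811, 845, 829]
t=13: [826, 846, 831, 537, 453, 503]
t=14: [509, 449, 499, 824, 845, 828]
t=15: [828, 844, 829, 513, 451, 505]
t=16: [505, 453, 503, 828, 845, 828]
t=17: [828, 845, 828, 505, 450, 505]
t=18: [505, 450, 505, 828, 845, 828]
t=19: [828, 845, 828, 505, 450, 505]

Answer: 2
Key observation: The state at step 17, [828, 845, 828, 505, 450, 505], reappears at step 19 — and no state repeats earlier — so the cycle the system enters has period 2.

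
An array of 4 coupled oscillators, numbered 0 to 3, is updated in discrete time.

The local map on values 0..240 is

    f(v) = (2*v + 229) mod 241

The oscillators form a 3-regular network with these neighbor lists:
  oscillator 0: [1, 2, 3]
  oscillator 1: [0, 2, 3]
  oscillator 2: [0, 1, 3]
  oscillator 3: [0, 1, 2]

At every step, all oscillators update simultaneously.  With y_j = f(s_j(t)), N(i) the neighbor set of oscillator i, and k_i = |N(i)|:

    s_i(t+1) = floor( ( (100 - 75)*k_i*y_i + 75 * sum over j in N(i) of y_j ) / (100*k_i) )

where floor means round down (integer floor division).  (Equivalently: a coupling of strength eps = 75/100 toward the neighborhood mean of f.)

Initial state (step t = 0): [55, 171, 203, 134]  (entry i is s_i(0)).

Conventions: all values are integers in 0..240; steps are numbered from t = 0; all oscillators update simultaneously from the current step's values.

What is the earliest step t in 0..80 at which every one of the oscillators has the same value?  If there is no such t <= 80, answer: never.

Answer: 1
Key observation: Synchronization is absorbing here: once all oscillators are equal they stay equal, and step 1 is the first all-equal step.

Derivation:
t=0: [55, 171, 203, 134]  (not all equal)
t=1: [88, 88, 88, 88]  (all equal)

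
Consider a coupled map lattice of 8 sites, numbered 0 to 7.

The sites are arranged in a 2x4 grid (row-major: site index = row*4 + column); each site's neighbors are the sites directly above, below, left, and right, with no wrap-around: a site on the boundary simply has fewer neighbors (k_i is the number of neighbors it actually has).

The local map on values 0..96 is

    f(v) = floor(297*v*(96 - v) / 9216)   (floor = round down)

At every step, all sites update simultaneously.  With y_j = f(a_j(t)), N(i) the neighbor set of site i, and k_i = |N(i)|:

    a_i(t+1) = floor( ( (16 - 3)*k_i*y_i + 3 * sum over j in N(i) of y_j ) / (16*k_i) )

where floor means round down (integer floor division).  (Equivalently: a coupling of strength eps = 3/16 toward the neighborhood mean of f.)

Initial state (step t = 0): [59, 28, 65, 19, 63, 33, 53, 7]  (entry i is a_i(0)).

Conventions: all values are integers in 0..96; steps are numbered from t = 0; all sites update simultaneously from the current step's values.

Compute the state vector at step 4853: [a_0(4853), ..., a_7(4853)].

Answer: [65, 64, 64, 64, 66, 65, 65, 65]
Key observation: The state at step 12, [64, 65, 65, 65, 63, 64, 64, 64], reappears at step 14: the system is in a cycle of period 2 from step 12 on.  Therefore the state at step 4853 equals the state at step 12 + ((4853 - 12) mod 2) = 13, which is [65, 64, 64, 64, 66, 65, 65, 65].

Derivation:
t=0: [59, 28, 65, 19, 63, 33, 53, 7]
t=1: [68, 62, 63, 46, 66, 66, 68, 27]
t=2: [61, 66, 66, 71, 62, 63, 61, 61]
t=3: [67, 63, 62, 58, 67, 66, 67, 66]
t=4: [62, 65, 66, 69, 62, 63, 62, 63]
t=5: [66, 64, 63, 60, 66, 66, 66, 65]
t=6: [63, 65, 66, 68, 63, 63, 63, 64]
t=7: [65, 64, 63, 61, 66, 65, 65, 65]
t=8: [64, 65, 66, 67, 63, 64, 64, 64]
t=9: [65, 64, 63, 62, 66, 65, 65, 65]
t=10: [64, 65, 65, 66, 63, 64, 64, 64]
t=11: [65, 64, 64, 63, 66, 65, 65, 65]
t=12: [64, 65, 65, 65, 63, 64, 64, 64]
t=13: [65, 64, 64, 64, 66, 65, 65, 65]
t=14: [64, 65, 65, 65, 63, 64, 64, 64]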